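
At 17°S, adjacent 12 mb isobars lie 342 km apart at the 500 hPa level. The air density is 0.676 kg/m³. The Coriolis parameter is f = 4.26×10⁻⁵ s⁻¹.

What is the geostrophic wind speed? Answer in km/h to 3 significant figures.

439 km/h

Pressure gradient: |∂P/∂n| = 1200 Pa / 342000 m = 3.51×10⁻³ Pa/m
Geostrophic balance (pressure-gradient force = Coriolis force):
V_g = (1/(fρ)) |∂P/∂n| = 3.51×10⁻³ / (4.26×10⁻⁵ × 0.676) = 122 m/s
Converting: 122 m/s × 3.6 = 439 km/h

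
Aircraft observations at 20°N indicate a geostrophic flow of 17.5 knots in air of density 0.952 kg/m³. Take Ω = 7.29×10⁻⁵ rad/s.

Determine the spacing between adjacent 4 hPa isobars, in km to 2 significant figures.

Coriolis parameter at 20°N:
f = 2Ω sin φ = 2 × 7.29×10⁻⁵ × sin 20° = 4.99×10⁻⁵ s⁻¹
Wind speed in SI: 17.5 knots = 9.00 m/s
Geostrophic balance rearranged: |∂P/∂n| = f ρ V_g
|∂P/∂n| = 4.99×10⁻⁵ × 0.952 × 9.00 = 4.27×10⁻⁴ Pa/m
Isobar spacing: Δn = ΔP/|∂P/∂n| = 400 Pa / 4.27×10⁻⁴ Pa/m = 935918 m ≈ 940 km

940 km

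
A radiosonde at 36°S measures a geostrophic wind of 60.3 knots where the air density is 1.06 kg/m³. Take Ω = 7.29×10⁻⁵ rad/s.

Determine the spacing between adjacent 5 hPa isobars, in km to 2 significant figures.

Coriolis parameter at 36°S:
f = 2Ω sin φ = 2 × 7.29×10⁻⁵ × sin 36° = 8.57×10⁻⁵ s⁻¹
Wind speed in SI: 60.3 knots = 31.0 m/s
Geostrophic balance rearranged: |∂P/∂n| = f ρ V_g
|∂P/∂n| = 8.57×10⁻⁵ × 1.06 × 31.0 = 2.82×10⁻³ Pa/m
Isobar spacing: Δn = ΔP/|∂P/∂n| = 500 Pa / 2.82×10⁻³ Pa/m = 177432 m ≈ 180 km

180 km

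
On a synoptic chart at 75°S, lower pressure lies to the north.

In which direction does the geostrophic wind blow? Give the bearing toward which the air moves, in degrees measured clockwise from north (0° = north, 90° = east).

The pressure-gradient force points toward the north (bearing 000°).
Geostrophic balance: in the Southern Hemisphere the Coriolis force deflects motion to the left, so the geostrophic wind blows 90° to the left of the pressure-gradient force (low pressure on the right).
Rotating 000° by 90° counterclockwise gives 270° — the wind blows toward the west.

270°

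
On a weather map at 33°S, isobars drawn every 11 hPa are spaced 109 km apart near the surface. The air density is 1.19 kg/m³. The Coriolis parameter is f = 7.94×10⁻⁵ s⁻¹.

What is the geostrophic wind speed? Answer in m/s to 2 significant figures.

Pressure gradient: |∂P/∂n| = 1100 Pa / 109000 m = 1.01×10⁻² Pa/m
Geostrophic balance (pressure-gradient force = Coriolis force):
V_g = (1/(fρ)) |∂P/∂n| = 1.01×10⁻² / (7.94×10⁻⁵ × 1.19) = 107 m/s

110 m/s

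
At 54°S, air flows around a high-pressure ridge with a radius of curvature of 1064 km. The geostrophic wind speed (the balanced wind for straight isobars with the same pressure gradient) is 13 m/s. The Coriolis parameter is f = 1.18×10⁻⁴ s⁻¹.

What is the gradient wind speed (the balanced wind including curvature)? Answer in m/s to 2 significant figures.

15 m/s

Around a high, pressure-gradient force acts outward with centrifugal, so Coriolis balances both:
fV = (1/ρ)|∂P/∂n| + V²/R  →  V² − fR·V + fR·V_g = 0
With fR = 1.18×10⁻⁴ × 1064×10³ m = 126 m/s:
V = [fR − √((fR)² − 4 fR V_g)]/2 = [126 − √(126² − 4×126×13)]/2 = 14.7 m/s
Supergeostrophic (V > V_g = 13 m/s), as expected around a high.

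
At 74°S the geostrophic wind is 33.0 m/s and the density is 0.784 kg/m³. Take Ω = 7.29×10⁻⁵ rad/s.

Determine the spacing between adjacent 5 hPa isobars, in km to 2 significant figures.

140 km

Coriolis parameter at 74°S:
f = 2Ω sin φ = 2 × 7.29×10⁻⁵ × sin 74° = 1.40×10⁻⁴ s⁻¹
Geostrophic balance rearranged: |∂P/∂n| = f ρ V_g
|∂P/∂n| = 1.40×10⁻⁴ × 0.784 × 33.0 = 3.63×10⁻³ Pa/m
Isobar spacing: Δn = ΔP/|∂P/∂n| = 500 Pa / 3.63×10⁻³ Pa/m = 137893 m ≈ 140 km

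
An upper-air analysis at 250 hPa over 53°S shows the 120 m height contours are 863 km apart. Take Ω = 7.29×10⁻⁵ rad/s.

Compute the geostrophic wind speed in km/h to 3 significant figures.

42.2 km/h

Coriolis parameter at 53°S:
f = 2Ω sin φ = 2 × 7.29×10⁻⁵ × sin 53° = 1.16×10⁻⁴ s⁻¹
Height gradient: |∂Z/∂n| = 120 m / 863000 m = 1.39×10⁻⁴
On a pressure surface, geostrophic balance gives V_g = (g/f)|∂Z/∂n|:
V_g = 9.81 × 1.39×10⁻⁴ / 1.16×10⁻⁴ = 11.7 m/s
Converting: 11.7 m/s × 3.6 = 42.2 km/h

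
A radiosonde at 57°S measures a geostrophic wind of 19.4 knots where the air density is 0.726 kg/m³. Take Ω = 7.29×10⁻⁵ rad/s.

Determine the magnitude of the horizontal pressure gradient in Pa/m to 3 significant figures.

Coriolis parameter at 57°S:
f = 2Ω sin φ = 2 × 7.29×10⁻⁵ × sin 57° = 1.22×10⁻⁴ s⁻¹
Wind speed in SI: 19.4 knots = 9.98 m/s
Geostrophic balance rearranged: |∂P/∂n| = f ρ V_g
|∂P/∂n| = 1.22×10⁻⁴ × 0.726 × 9.98 = 8.86×10⁻⁴ Pa/m

8.86×10⁻⁴ Pa/m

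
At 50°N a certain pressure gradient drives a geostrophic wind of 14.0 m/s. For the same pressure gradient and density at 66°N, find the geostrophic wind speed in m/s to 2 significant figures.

With the same pressure gradient and density, V_g ∝ 1/f ∝ 1/sin φ.
V₂ = V₁ · sin φ₁ / sin φ₂ = 14.0 × sin 50° / sin 66°
V₂ = 14.0 × 0.7660/0.9135 = 12 m/s

12 m/s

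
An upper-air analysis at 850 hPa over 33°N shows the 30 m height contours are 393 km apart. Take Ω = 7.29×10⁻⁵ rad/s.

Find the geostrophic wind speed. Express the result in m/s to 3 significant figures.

9.43 m/s

Coriolis parameter at 33°N:
f = 2Ω sin φ = 2 × 7.29×10⁻⁵ × sin 33° = 7.94×10⁻⁵ s⁻¹
Height gradient: |∂Z/∂n| = 30 m / 393000 m = 7.63×10⁻⁵
On a pressure surface, geostrophic balance gives V_g = (g/f)|∂Z/∂n|:
V_g = 9.81 × 7.63×10⁻⁵ / 7.94×10⁻⁵ = 9.43 m/s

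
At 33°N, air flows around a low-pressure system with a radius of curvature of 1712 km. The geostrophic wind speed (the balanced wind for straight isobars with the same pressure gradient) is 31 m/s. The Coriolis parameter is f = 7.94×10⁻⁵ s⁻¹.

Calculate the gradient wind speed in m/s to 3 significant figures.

26.0 m/s

Around a low, centrifugal force acts outward with Coriolis, so pressure-gradient force balances both:
(1/ρ)|∂P/∂n| = fV + V²/R  →  V² + fR·V − fR·V_g = 0
With fR = 7.94×10⁻⁵ × 1712×10³ m = 136 m/s:
V = [−fR + √((fR)² + 4 fR V_g)]/2 = [−136 + √(136² + 4×136×31)]/2 = 26 m/s
Subgeostrophic (V < V_g = 31 m/s), as expected around a low.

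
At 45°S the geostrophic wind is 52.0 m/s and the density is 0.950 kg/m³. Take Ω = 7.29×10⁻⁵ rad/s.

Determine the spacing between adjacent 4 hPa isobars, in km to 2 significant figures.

Coriolis parameter at 45°S:
f = 2Ω sin φ = 2 × 7.29×10⁻⁵ × sin 45° = 1.03×10⁻⁴ s⁻¹
Geostrophic balance rearranged: |∂P/∂n| = f ρ V_g
|∂P/∂n| = 1.03×10⁻⁴ × 0.950 × 52.0 = 5.09×10⁻³ Pa/m
Isobar spacing: Δn = ΔP/|∂P/∂n| = 400 Pa / 5.09×10⁻³ Pa/m = 78540 m ≈ 79 km

79 km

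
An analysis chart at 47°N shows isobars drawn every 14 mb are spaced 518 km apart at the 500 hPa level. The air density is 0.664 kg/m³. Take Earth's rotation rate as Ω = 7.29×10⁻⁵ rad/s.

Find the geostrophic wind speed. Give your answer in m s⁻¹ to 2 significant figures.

Coriolis parameter at 47°N:
f = 2Ω sin φ = 2 × 7.29×10⁻⁵ × sin 47° = 1.07×10⁻⁴ s⁻¹
Pressure gradient: |∂P/∂n| = 1400 Pa / 518000 m = 2.70×10⁻³ Pa/m
Geostrophic balance (pressure-gradient force = Coriolis force):
V_g = (1/(fρ)) |∂P/∂n| = 2.70×10⁻³ / (1.07×10⁻⁴ × 0.664) = 38.2 m/s

38 m s⁻¹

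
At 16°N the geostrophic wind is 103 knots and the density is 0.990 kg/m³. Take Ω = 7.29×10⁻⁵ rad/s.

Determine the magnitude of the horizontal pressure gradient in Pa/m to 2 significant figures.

2.1×10⁻³ Pa/m

Coriolis parameter at 16°N:
f = 2Ω sin φ = 2 × 7.29×10⁻⁵ × sin 16° = 4.02×10⁻⁵ s⁻¹
Wind speed in SI: 103 knots = 53.0 m/s
Geostrophic balance rearranged: |∂P/∂n| = f ρ V_g
|∂P/∂n| = 4.02×10⁻⁵ × 0.990 × 53.0 = 2.11×10⁻³ Pa/m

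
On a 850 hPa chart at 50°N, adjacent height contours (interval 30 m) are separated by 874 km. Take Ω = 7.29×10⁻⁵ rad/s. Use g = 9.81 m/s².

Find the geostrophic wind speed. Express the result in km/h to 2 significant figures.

Coriolis parameter at 50°N:
f = 2Ω sin φ = 2 × 7.29×10⁻⁵ × sin 50° = 1.12×10⁻⁴ s⁻¹
Height gradient: |∂Z/∂n| = 30 m / 874000 m = 3.43×10⁻⁵
On a pressure surface, geostrophic balance gives V_g = (g/f)|∂Z/∂n|:
V_g = 9.81 × 3.43×10⁻⁵ / 1.12×10⁻⁴ = 3.01 m/s
Converting: 3.01 m/s × 3.6 = 11 km/h

11 km/h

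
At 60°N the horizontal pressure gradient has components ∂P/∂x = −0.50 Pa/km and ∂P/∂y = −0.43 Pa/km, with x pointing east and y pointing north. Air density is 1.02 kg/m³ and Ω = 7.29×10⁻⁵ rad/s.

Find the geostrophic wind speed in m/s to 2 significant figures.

5.1 m/s

Coriolis parameter at 60°N:
f = 2Ω sin φ = 2 × 7.29×10⁻⁵ × sin 60° = 1.26×10⁻⁴ s⁻¹
Component geostrophic relations (x east, y north):
u_g = −(1/(fρ)) ∂P/∂y,  v_g = (1/(fρ)) ∂P/∂x
u_g = −(−0.43×10⁻³)/(1.26×10⁻⁴ × 1.02) = 3.34 m/s;  v_g = (−0.50×10⁻³)/(1.26×10⁻⁴ × 1.02) = −3.88 m/s
|V_g| = √(u_g² + v_g²) = 5.12 m/s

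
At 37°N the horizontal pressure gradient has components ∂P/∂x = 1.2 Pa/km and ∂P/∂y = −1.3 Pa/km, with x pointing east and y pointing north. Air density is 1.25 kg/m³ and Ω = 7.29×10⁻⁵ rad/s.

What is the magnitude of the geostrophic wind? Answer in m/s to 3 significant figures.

Coriolis parameter at 37°N:
f = 2Ω sin φ = 2 × 7.29×10⁻⁵ × sin 37° = 8.77×10⁻⁵ s⁻¹
Component geostrophic relations (x east, y north):
u_g = −(1/(fρ)) ∂P/∂y,  v_g = (1/(fρ)) ∂P/∂x
u_g = −(−1.3×10⁻³)/(8.77×10⁻⁵ × 1.25) = 11.9 m/s;  v_g = (1.2×10⁻³)/(8.77×10⁻⁵ × 1.25) = 10.9 m/s
|V_g| = √(u_g² + v_g²) = 16.1 m/s

16.1 m/s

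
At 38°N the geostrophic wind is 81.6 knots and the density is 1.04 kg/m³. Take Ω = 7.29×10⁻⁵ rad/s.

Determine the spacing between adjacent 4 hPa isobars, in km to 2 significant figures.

100 km

Coriolis parameter at 38°N:
f = 2Ω sin φ = 2 × 7.29×10⁻⁵ × sin 38° = 8.98×10⁻⁵ s⁻¹
Wind speed in SI: 81.6 knots = 42.0 m/s
Geostrophic balance rearranged: |∂P/∂n| = f ρ V_g
|∂P/∂n| = 8.98×10⁻⁵ × 1.04 × 42.0 = 3.92×10⁻³ Pa/m
Isobar spacing: Δn = ΔP/|∂P/∂n| = 400 Pa / 3.92×10⁻³ Pa/m = 102070 m ≈ 100 km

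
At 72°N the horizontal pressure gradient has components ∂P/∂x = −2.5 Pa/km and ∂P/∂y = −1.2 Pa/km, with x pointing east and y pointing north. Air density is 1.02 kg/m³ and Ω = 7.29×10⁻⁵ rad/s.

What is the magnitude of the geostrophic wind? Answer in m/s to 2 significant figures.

Coriolis parameter at 72°N:
f = 2Ω sin φ = 2 × 7.29×10⁻⁵ × sin 72° = 1.39×10⁻⁴ s⁻¹
Component geostrophic relations (x east, y north):
u_g = −(1/(fρ)) ∂P/∂y,  v_g = (1/(fρ)) ∂P/∂x
u_g = −(−1.2×10⁻³)/(1.39×10⁻⁴ × 1.02) = 8.48 m/s;  v_g = (−2.5×10⁻³)/(1.39×10⁻⁴ × 1.02) = −17.7 m/s
|V_g| = √(u_g² + v_g²) = 19.6 m/s

20 m/s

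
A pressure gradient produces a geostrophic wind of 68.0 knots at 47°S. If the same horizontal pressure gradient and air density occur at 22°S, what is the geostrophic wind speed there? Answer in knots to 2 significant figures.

With the same pressure gradient and density, V_g ∝ 1/f ∝ 1/sin φ.
V₂ = V₁ · sin φ₁ / sin φ₂ = 68.0 × sin 47° / sin 22°
V₂ = 68.0 × 0.7314/0.3746 = 130 knots

130 knots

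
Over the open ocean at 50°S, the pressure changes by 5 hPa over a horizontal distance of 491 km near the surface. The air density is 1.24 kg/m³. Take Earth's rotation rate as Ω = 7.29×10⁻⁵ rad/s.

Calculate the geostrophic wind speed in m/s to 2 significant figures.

Coriolis parameter at 50°S:
f = 2Ω sin φ = 2 × 7.29×10⁻⁵ × sin 50° = 1.12×10⁻⁴ s⁻¹
Pressure gradient: |∂P/∂n| = 500 Pa / 491000 m = 1.02×10⁻³ Pa/m
Geostrophic balance (pressure-gradient force = Coriolis force):
V_g = (1/(fρ)) |∂P/∂n| = 1.02×10⁻³ / (1.12×10⁻⁴ × 1.24) = 7.35 m/s

7.4 m/s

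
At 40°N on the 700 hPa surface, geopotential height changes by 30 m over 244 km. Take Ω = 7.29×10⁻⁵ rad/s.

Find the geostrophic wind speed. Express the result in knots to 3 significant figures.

Coriolis parameter at 40°N:
f = 2Ω sin φ = 2 × 7.29×10⁻⁵ × sin 40° = 9.37×10⁻⁵ s⁻¹
Height gradient: |∂Z/∂n| = 30 m / 244000 m = 1.23×10⁻⁴
On a pressure surface, geostrophic balance gives V_g = (g/f)|∂Z/∂n|:
V_g = 9.81 × 1.23×10⁻⁴ / 9.37×10⁻⁵ = 12.9 m/s
Converting: 12.9 m/s × 1.944 = 25.0 knots

25.0 knots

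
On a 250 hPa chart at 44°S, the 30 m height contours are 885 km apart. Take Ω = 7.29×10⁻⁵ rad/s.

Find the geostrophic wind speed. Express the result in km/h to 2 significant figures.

Coriolis parameter at 44°S:
f = 2Ω sin φ = 2 × 7.29×10⁻⁵ × sin 44° = 1.01×10⁻⁴ s⁻¹
Height gradient: |∂Z/∂n| = 30 m / 885000 m = 3.39×10⁻⁵
On a pressure surface, geostrophic balance gives V_g = (g/f)|∂Z/∂n|:
V_g = 9.81 × 3.39×10⁻⁵ / 1.01×10⁻⁴ = 3.28 m/s
Converting: 3.28 m/s × 3.6 = 12 km/h

12 km/h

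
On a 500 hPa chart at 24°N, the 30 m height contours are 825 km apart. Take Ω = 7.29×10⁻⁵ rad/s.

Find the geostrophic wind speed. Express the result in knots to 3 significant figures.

Coriolis parameter at 24°N:
f = 2Ω sin φ = 2 × 7.29×10⁻⁵ × sin 24° = 5.93×10⁻⁵ s⁻¹
Height gradient: |∂Z/∂n| = 30 m / 825000 m = 3.64×10⁻⁵
On a pressure surface, geostrophic balance gives V_g = (g/f)|∂Z/∂n|:
V_g = 9.81 × 3.64×10⁻⁵ / 5.93×10⁻⁵ = 6.02 m/s
Converting: 6.02 m/s × 1.944 = 11.7 knots

11.7 knots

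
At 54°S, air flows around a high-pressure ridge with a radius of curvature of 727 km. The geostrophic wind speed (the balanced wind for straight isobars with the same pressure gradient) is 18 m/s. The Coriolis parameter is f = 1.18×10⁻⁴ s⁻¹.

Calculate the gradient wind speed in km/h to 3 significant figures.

Around a high, pressure-gradient force acts outward with centrifugal, so Coriolis balances both:
fV = (1/ρ)|∂P/∂n| + V²/R  →  V² − fR·V + fR·V_g = 0
With fR = 1.18×10⁻⁴ × 727×10³ m = 85.8 m/s:
V = [fR − √((fR)² − 4 fR V_g)]/2 = [85.8 − √(85.8² − 4×85.8×18)]/2 = 25.7 m/s
Supergeostrophic (V > V_g = 18 m/s), as expected around a high.
Converting: 25.7 m/s × 3.6 = 92.5 km/h

92.5 km/h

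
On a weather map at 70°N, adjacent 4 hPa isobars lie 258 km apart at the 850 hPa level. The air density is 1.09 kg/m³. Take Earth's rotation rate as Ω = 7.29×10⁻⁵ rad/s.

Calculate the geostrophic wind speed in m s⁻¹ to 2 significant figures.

10 m s⁻¹

Coriolis parameter at 70°N:
f = 2Ω sin φ = 2 × 7.29×10⁻⁵ × sin 70° = 1.37×10⁻⁴ s⁻¹
Pressure gradient: |∂P/∂n| = 400 Pa / 258000 m = 1.55×10⁻³ Pa/m
Geostrophic balance (pressure-gradient force = Coriolis force):
V_g = (1/(fρ)) |∂P/∂n| = 1.55×10⁻³ / (1.37×10⁻⁴ × 1.09) = 10.4 m/s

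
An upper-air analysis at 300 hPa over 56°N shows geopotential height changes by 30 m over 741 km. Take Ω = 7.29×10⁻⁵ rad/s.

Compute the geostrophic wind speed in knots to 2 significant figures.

Coriolis parameter at 56°N:
f = 2Ω sin φ = 2 × 7.29×10⁻⁵ × sin 56° = 1.21×10⁻⁴ s⁻¹
Height gradient: |∂Z/∂n| = 30 m / 741000 m = 4.05×10⁻⁵
On a pressure surface, geostrophic balance gives V_g = (g/f)|∂Z/∂n|:
V_g = 9.81 × 4.05×10⁻⁵ / 1.21×10⁻⁴ = 3.29 m/s
Converting: 3.29 m/s × 1.944 = 6.4 knots

6.4 knots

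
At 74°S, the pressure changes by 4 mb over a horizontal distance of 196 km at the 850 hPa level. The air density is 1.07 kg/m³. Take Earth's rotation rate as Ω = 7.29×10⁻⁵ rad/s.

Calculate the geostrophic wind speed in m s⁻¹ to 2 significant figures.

14 m s⁻¹

Coriolis parameter at 74°S:
f = 2Ω sin φ = 2 × 7.29×10⁻⁵ × sin 74° = 1.40×10⁻⁴ s⁻¹
Pressure gradient: |∂P/∂n| = 400 Pa / 196000 m = 2.04×10⁻³ Pa/m
Geostrophic balance (pressure-gradient force = Coriolis force):
V_g = (1/(fρ)) |∂P/∂n| = 2.04×10⁻³ / (1.40×10⁻⁴ × 1.07) = 13.6 m/s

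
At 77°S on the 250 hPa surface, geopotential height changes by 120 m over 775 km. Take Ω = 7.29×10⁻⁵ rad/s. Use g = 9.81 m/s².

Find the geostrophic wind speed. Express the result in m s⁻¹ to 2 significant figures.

Coriolis parameter at 77°S:
f = 2Ω sin φ = 2 × 7.29×10⁻⁵ × sin 77° = 1.42×10⁻⁴ s⁻¹
Height gradient: |∂Z/∂n| = 120 m / 775000 m = 1.55×10⁻⁴
On a pressure surface, geostrophic balance gives V_g = (g/f)|∂Z/∂n|:
V_g = 9.81 × 1.55×10⁻⁴ / 1.42×10⁻⁴ = 10.7 m/s

11 m s⁻¹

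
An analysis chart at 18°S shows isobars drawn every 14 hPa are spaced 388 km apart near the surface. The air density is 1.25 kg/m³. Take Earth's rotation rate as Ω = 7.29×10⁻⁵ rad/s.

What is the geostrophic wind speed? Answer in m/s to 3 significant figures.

Coriolis parameter at 18°S:
f = 2Ω sin φ = 2 × 7.29×10⁻⁵ × sin 18° = 4.51×10⁻⁵ s⁻¹
Pressure gradient: |∂P/∂n| = 1400 Pa / 388000 m = 3.61×10⁻³ Pa/m
Geostrophic balance (pressure-gradient force = Coriolis force):
V_g = (1/(fρ)) |∂P/∂n| = 3.61×10⁻³ / (4.51×10⁻⁵ × 1.25) = 64.1 m/s

64.1 m/s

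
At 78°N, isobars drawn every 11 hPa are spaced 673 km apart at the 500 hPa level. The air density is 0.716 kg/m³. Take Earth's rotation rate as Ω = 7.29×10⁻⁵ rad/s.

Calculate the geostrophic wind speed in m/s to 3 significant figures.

16.0 m/s

Coriolis parameter at 78°N:
f = 2Ω sin φ = 2 × 7.29×10⁻⁵ × sin 78° = 1.43×10⁻⁴ s⁻¹
Pressure gradient: |∂P/∂n| = 1100 Pa / 673000 m = 1.63×10⁻³ Pa/m
Geostrophic balance (pressure-gradient force = Coriolis force):
V_g = (1/(fρ)) |∂P/∂n| = 1.63×10⁻³ / (1.43×10⁻⁴ × 0.716) = 16.0 m/s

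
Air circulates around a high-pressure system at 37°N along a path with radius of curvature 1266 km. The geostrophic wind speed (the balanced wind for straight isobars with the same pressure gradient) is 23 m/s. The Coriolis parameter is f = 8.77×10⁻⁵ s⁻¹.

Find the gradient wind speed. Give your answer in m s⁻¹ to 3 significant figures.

32.5 m s⁻¹

Around a high, pressure-gradient force acts outward with centrifugal, so Coriolis balances both:
fV = (1/ρ)|∂P/∂n| + V²/R  →  V² − fR·V + fR·V_g = 0
With fR = 8.77×10⁻⁵ × 1266×10³ m = 111 m/s:
V = [fR − √((fR)² − 4 fR V_g)]/2 = [111 − √(111² − 4×111×23)]/2 = 32.5 m/s
Supergeostrophic (V > V_g = 23 m/s), as expected around a high.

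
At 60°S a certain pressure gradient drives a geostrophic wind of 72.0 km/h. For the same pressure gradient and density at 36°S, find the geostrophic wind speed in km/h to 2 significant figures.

With the same pressure gradient and density, V_g ∝ 1/f ∝ 1/sin φ.
V₂ = V₁ · sin φ₁ / sin φ₂ = 72.0 × sin 60° / sin 36°
V₂ = 72.0 × 0.8660/0.5878 = 110 km/h

110 km/h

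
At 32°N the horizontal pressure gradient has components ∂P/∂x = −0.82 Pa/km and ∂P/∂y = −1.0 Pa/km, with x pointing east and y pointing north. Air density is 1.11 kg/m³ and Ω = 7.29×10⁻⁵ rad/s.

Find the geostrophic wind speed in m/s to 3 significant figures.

Coriolis parameter at 32°N:
f = 2Ω sin φ = 2 × 7.29×10⁻⁵ × sin 32° = 7.73×10⁻⁵ s⁻¹
Component geostrophic relations (x east, y north):
u_g = −(1/(fρ)) ∂P/∂y,  v_g = (1/(fρ)) ∂P/∂x
u_g = −(−1.0×10⁻³)/(7.73×10⁻⁵ × 1.11) = 11.7 m/s;  v_g = (−0.82×10⁻³)/(7.73×10⁻⁵ × 1.11) = −9.56 m/s
|V_g| = √(u_g² + v_g²) = 15.1 m/s

15.1 m/s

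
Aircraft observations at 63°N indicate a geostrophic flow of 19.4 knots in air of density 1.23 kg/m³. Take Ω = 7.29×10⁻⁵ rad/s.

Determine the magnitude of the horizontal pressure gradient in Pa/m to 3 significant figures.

Coriolis parameter at 63°N:
f = 2Ω sin φ = 2 × 7.29×10⁻⁵ × sin 63° = 1.30×10⁻⁴ s⁻¹
Wind speed in SI: 19.4 knots = 9.98 m/s
Geostrophic balance rearranged: |∂P/∂n| = f ρ V_g
|∂P/∂n| = 1.30×10⁻⁴ × 1.23 × 9.98 = 1.59×10⁻³ Pa/m

1.59×10⁻³ Pa/m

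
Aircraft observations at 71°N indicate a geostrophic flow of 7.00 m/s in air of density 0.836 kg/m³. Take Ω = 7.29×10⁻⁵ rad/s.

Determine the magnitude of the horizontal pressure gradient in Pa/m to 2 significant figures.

Coriolis parameter at 71°N:
f = 2Ω sin φ = 2 × 7.29×10⁻⁵ × sin 71° = 1.38×10⁻⁴ s⁻¹
Geostrophic balance rearranged: |∂P/∂n| = f ρ V_g
|∂P/∂n| = 1.38×10⁻⁴ × 0.836 × 7.00 = 8.07×10⁻⁴ Pa/m

8.1×10⁻⁴ Pa/m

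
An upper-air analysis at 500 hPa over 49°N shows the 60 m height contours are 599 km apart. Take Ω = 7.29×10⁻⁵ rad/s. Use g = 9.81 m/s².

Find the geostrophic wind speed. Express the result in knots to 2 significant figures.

17 knots

Coriolis parameter at 49°N:
f = 2Ω sin φ = 2 × 7.29×10⁻⁵ × sin 49° = 1.10×10⁻⁴ s⁻¹
Height gradient: |∂Z/∂n| = 60 m / 599000 m = 1.00×10⁻⁴
On a pressure surface, geostrophic balance gives V_g = (g/f)|∂Z/∂n|:
V_g = 9.81 × 1.00×10⁻⁴ / 1.10×10⁻⁴ = 8.93 m/s
Converting: 8.93 m/s × 1.944 = 17 knots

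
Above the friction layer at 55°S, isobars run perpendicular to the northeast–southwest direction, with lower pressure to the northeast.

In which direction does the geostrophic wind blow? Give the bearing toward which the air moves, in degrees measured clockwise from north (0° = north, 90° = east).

The pressure-gradient force points toward the northeast (bearing 045°).
Geostrophic balance: in the Southern Hemisphere the Coriolis force deflects motion to the left, so the geostrophic wind blows 90° to the left of the pressure-gradient force (low pressure on the right).
Rotating 045° by 90° counterclockwise gives 315° — the wind blows toward the northwest.

315°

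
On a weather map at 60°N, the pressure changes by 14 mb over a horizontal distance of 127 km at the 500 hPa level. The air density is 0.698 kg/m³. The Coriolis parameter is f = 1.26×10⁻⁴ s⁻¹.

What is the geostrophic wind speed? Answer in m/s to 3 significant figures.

125 m/s

Pressure gradient: |∂P/∂n| = 1400 Pa / 127000 m = 1.10×10⁻² Pa/m
Geostrophic balance (pressure-gradient force = Coriolis force):
V_g = (1/(fρ)) |∂P/∂n| = 1.10×10⁻² / (1.26×10⁻⁴ × 0.698) = 125 m/s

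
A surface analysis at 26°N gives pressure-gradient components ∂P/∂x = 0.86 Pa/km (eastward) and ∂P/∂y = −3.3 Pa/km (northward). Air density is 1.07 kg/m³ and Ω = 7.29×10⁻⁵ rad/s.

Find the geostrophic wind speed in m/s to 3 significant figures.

49.9 m/s

Coriolis parameter at 26°N:
f = 2Ω sin φ = 2 × 7.29×10⁻⁵ × sin 26° = 6.39×10⁻⁵ s⁻¹
Component geostrophic relations (x east, y north):
u_g = −(1/(fρ)) ∂P/∂y,  v_g = (1/(fρ)) ∂P/∂x
u_g = −(−3.3×10⁻³)/(6.39×10⁻⁵ × 1.07) = 48.3 m/s;  v_g = (0.86×10⁻³)/(6.39×10⁻⁵ × 1.07) = 12.6 m/s
|V_g| = √(u_g² + v_g²) = 49.9 m/s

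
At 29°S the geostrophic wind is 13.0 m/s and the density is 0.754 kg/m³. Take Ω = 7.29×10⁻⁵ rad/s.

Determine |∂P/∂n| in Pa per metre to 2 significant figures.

Coriolis parameter at 29°S:
f = 2Ω sin φ = 2 × 7.29×10⁻⁵ × sin 29° = 7.07×10⁻⁵ s⁻¹
Geostrophic balance rearranged: |∂P/∂n| = f ρ V_g
|∂P/∂n| = 7.07×10⁻⁵ × 0.754 × 13.0 = 6.93×10⁻⁴ Pa/m

6.9×10⁻⁴ Pa/m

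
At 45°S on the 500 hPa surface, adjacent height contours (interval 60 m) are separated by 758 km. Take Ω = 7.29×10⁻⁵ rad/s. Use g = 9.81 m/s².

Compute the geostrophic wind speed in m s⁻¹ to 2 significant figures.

Coriolis parameter at 45°S:
f = 2Ω sin φ = 2 × 7.29×10⁻⁵ × sin 45° = 1.03×10⁻⁴ s⁻¹
Height gradient: |∂Z/∂n| = 60 m / 758000 m = 7.92×10⁻⁵
On a pressure surface, geostrophic balance gives V_g = (g/f)|∂Z/∂n|:
V_g = 9.81 × 7.92×10⁻⁵ / 1.03×10⁻⁴ = 7.53 m/s

7.5 m s⁻¹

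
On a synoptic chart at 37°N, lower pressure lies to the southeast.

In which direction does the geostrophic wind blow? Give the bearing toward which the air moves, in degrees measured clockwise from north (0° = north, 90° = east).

225°

The pressure-gradient force points toward the southeast (bearing 135°).
Geostrophic balance: in the Northern Hemisphere the Coriolis force deflects motion to the right, so the geostrophic wind blows 90° to the right of the pressure-gradient force (low pressure on the left).
Rotating 135° by 90° clockwise gives 225° — the wind blows toward the southwest.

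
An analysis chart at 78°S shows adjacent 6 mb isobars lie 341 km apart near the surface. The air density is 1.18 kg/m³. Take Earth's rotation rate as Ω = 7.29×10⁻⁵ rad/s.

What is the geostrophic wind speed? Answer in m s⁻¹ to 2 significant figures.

Coriolis parameter at 78°S:
f = 2Ω sin φ = 2 × 7.29×10⁻⁵ × sin 78° = 1.43×10⁻⁴ s⁻¹
Pressure gradient: |∂P/∂n| = 600 Pa / 341000 m = 1.76×10⁻³ Pa/m
Geostrophic balance (pressure-gradient force = Coriolis force):
V_g = (1/(fρ)) |∂P/∂n| = 1.76×10⁻³ / (1.43×10⁻⁴ × 1.18) = 10.5 m/s

10 m s⁻¹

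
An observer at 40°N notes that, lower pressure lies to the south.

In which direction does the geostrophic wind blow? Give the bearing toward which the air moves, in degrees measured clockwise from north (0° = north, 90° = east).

270°

The pressure-gradient force points toward the south (bearing 180°).
Geostrophic balance: in the Northern Hemisphere the Coriolis force deflects motion to the right, so the geostrophic wind blows 90° to the right of the pressure-gradient force (low pressure on the left).
Rotating 180° by 90° clockwise gives 270° — the wind blows toward the west.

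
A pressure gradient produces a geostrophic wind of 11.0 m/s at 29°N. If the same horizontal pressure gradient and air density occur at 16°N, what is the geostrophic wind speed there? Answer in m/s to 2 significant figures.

19 m/s

With the same pressure gradient and density, V_g ∝ 1/f ∝ 1/sin φ.
V₂ = V₁ · sin φ₁ / sin φ₂ = 11.0 × sin 29° / sin 16°
V₂ = 11.0 × 0.4848/0.2756 = 19 m/s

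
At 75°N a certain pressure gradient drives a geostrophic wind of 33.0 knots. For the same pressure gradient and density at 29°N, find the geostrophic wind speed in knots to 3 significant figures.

With the same pressure gradient and density, V_g ∝ 1/f ∝ 1/sin φ.
V₂ = V₁ · sin φ₁ / sin φ₂ = 33.0 × sin 75° / sin 29°
V₂ = 33.0 × 0.9659/0.4848 = 65.7 knots

65.7 knots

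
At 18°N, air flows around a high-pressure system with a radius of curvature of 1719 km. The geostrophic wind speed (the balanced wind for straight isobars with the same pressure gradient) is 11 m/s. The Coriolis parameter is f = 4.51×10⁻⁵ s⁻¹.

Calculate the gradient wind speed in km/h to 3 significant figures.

47.8 km/h

Around a high, pressure-gradient force acts outward with centrifugal, so Coriolis balances both:
fV = (1/ρ)|∂P/∂n| + V²/R  →  V² − fR·V + fR·V_g = 0
With fR = 4.51×10⁻⁵ × 1719×10³ m = 77.5 m/s:
V = [fR − √((fR)² − 4 fR V_g)]/2 = [77.5 − √(77.5² − 4×77.5×11)]/2 = 13.3 m/s
Supergeostrophic (V > V_g = 11 m/s), as expected around a high.
Converting: 13.3 m/s × 3.6 = 47.8 km/h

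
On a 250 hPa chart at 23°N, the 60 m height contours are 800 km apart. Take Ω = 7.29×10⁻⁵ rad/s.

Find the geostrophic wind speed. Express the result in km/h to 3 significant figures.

Coriolis parameter at 23°N:
f = 2Ω sin φ = 2 × 7.29×10⁻⁵ × sin 23° = 5.70×10⁻⁵ s⁻¹
Height gradient: |∂Z/∂n| = 60 m / 800000 m = 7.50×10⁻⁵
On a pressure surface, geostrophic balance gives V_g = (g/f)|∂Z/∂n|:
V_g = 9.81 × 7.50×10⁻⁵ / 5.70×10⁻⁵ = 12.9 m/s
Converting: 12.9 m/s × 3.6 = 46.5 km/h

46.5 km/h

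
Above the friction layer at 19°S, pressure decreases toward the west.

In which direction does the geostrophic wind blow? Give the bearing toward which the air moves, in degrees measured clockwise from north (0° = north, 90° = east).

180°

The pressure-gradient force points toward the west (bearing 270°).
Geostrophic balance: in the Southern Hemisphere the Coriolis force deflects motion to the left, so the geostrophic wind blows 90° to the left of the pressure-gradient force (low pressure on the right).
Rotating 270° by 90° counterclockwise gives 180° — the wind blows toward the south.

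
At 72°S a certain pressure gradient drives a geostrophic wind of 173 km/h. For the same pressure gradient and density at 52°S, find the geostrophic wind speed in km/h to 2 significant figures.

With the same pressure gradient and density, V_g ∝ 1/f ∝ 1/sin φ.
V₂ = V₁ · sin φ₁ / sin φ₂ = 173 × sin 72° / sin 52°
V₂ = 173 × 0.9511/0.7880 = 210 km/h

210 km/h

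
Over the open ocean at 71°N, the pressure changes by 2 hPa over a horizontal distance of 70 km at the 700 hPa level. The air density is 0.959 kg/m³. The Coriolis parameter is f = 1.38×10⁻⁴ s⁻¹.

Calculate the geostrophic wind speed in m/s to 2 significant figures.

22 m/s

Pressure gradient: |∂P/∂n| = 200 Pa / 70000 m = 2.86×10⁻³ Pa/m
Geostrophic balance (pressure-gradient force = Coriolis force):
V_g = (1/(fρ)) |∂P/∂n| = 2.86×10⁻³ / (1.38×10⁻⁴ × 0.959) = 21.6 m/s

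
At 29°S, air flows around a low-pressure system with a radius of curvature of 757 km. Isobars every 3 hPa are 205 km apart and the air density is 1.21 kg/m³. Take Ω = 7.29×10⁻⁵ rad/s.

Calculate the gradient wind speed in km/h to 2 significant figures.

49 km/h

Coriolis parameter at 29°S:
f = 2Ω sin φ = 2 × 7.29×10⁻⁵ × sin 29° = 7.07×10⁻⁵ s⁻¹
Pressure gradient: |∂P/∂n| = 300 Pa / 205000 m = 1.46×10⁻³ Pa/m
Geostrophic speed: V_g = |∂P/∂n|/(fρ) = 1.46×10⁻³/(7.07×10⁻⁵ × 1.21) = 17.1 m/s
Around a low, centrifugal force acts outward with Coriolis, so pressure-gradient force balances both:
(1/ρ)|∂P/∂n| = fV + V²/R  →  V² + fR·V − fR·V_g = 0
With fR = 7.07×10⁻⁵ × 757×10³ m = 53.5 m/s:
V = [−fR + √((fR)² + 4 fR V_g)]/2 = [−53.5 + √(53.5² + 4×53.5×17.1)]/2 = 13.6 m/s
Subgeostrophic (V < V_g = 17.1 m/s), as expected around a low.
Converting: 13.6 m/s × 3.6 = 49 km/h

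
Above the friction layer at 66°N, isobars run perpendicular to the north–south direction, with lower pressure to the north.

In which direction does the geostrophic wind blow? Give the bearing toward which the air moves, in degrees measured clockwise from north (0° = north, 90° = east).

The pressure-gradient force points toward the north (bearing 000°).
Geostrophic balance: in the Northern Hemisphere the Coriolis force deflects motion to the right, so the geostrophic wind blows 90° to the right of the pressure-gradient force (low pressure on the left).
Rotating 000° by 90° clockwise gives 090° — the wind blows toward the east.

090°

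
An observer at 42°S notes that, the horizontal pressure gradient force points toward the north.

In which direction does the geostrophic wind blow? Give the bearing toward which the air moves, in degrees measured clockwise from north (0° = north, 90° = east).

The pressure-gradient force points toward the north (bearing 000°).
Geostrophic balance: in the Southern Hemisphere the Coriolis force deflects motion to the left, so the geostrophic wind blows 90° to the left of the pressure-gradient force (low pressure on the right).
Rotating 000° by 90° counterclockwise gives 270° — the wind blows toward the west.

270°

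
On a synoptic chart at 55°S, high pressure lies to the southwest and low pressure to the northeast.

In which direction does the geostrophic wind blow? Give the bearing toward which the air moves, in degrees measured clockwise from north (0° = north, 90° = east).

The pressure-gradient force points toward the northeast (bearing 045°).
Geostrophic balance: in the Southern Hemisphere the Coriolis force deflects motion to the left, so the geostrophic wind blows 90° to the left of the pressure-gradient force (low pressure on the right).
Rotating 045° by 90° counterclockwise gives 315° — the wind blows toward the northwest.

315°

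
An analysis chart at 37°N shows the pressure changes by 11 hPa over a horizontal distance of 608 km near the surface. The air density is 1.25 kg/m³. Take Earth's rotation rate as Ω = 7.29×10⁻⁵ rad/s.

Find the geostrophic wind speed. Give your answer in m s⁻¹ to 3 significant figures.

16.5 m s⁻¹

Coriolis parameter at 37°N:
f = 2Ω sin φ = 2 × 7.29×10⁻⁵ × sin 37° = 8.77×10⁻⁵ s⁻¹
Pressure gradient: |∂P/∂n| = 1100 Pa / 608000 m = 1.81×10⁻³ Pa/m
Geostrophic balance (pressure-gradient force = Coriolis force):
V_g = (1/(fρ)) |∂P/∂n| = 1.81×10⁻³ / (8.77×10⁻⁵ × 1.25) = 16.5 m/s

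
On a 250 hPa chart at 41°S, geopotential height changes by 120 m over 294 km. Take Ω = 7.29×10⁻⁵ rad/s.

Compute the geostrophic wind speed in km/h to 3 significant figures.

Coriolis parameter at 41°S:
f = 2Ω sin φ = 2 × 7.29×10⁻⁵ × sin 41° = 9.57×10⁻⁵ s⁻¹
Height gradient: |∂Z/∂n| = 120 m / 294000 m = 4.08×10⁻⁴
On a pressure surface, geostrophic balance gives V_g = (g/f)|∂Z/∂n|:
V_g = 9.81 × 4.08×10⁻⁴ / 9.57×10⁻⁵ = 41.9 m/s
Converting: 41.9 m/s × 3.6 = 151 km/h

151 km/h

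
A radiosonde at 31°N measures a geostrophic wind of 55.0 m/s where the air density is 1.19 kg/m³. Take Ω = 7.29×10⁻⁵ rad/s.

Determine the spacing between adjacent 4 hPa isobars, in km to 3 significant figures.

81.4 km

Coriolis parameter at 31°N:
f = 2Ω sin φ = 2 × 7.29×10⁻⁵ × sin 31° = 7.51×10⁻⁵ s⁻¹
Geostrophic balance rearranged: |∂P/∂n| = f ρ V_g
|∂P/∂n| = 7.51×10⁻⁵ × 1.19 × 55.0 = 4.91×10⁻³ Pa/m
Isobar spacing: Δn = ΔP/|∂P/∂n| = 400 Pa / 4.91×10⁻³ Pa/m = 81387 m ≈ 81.4 km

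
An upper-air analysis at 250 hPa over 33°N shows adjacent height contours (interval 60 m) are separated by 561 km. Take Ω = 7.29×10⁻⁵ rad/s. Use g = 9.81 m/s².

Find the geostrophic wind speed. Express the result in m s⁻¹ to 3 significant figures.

13.2 m s⁻¹

Coriolis parameter at 33°N:
f = 2Ω sin φ = 2 × 7.29×10⁻⁵ × sin 33° = 7.94×10⁻⁵ s⁻¹
Height gradient: |∂Z/∂n| = 60 m / 561000 m = 1.07×10⁻⁴
On a pressure surface, geostrophic balance gives V_g = (g/f)|∂Z/∂n|:
V_g = 9.81 × 1.07×10⁻⁴ / 7.94×10⁻⁵ = 13.2 m/s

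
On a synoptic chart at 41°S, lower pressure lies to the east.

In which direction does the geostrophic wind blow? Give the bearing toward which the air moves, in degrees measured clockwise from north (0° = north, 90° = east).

000°

The pressure-gradient force points toward the east (bearing 090°).
Geostrophic balance: in the Southern Hemisphere the Coriolis force deflects motion to the left, so the geostrophic wind blows 90° to the left of the pressure-gradient force (low pressure on the right).
Rotating 090° by 90° counterclockwise gives 000° — the wind blows toward the north.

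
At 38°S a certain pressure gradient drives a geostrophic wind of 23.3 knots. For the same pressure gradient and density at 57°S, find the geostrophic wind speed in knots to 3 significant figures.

With the same pressure gradient and density, V_g ∝ 1/f ∝ 1/sin φ.
V₂ = V₁ · sin φ₁ / sin φ₂ = 23.3 × sin 38° / sin 57°
V₂ = 23.3 × 0.6157/0.8387 = 17.1 knots

17.1 knots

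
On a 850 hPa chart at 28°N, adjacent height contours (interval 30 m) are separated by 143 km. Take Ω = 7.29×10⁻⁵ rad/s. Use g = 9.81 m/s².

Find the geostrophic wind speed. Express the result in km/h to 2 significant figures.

110 km/h

Coriolis parameter at 28°N:
f = 2Ω sin φ = 2 × 7.29×10⁻⁵ × sin 28° = 6.84×10⁻⁵ s⁻¹
Height gradient: |∂Z/∂n| = 30 m / 143000 m = 2.10×10⁻⁴
On a pressure surface, geostrophic balance gives V_g = (g/f)|∂Z/∂n|:
V_g = 9.81 × 2.10×10⁻⁴ / 6.84×10⁻⁵ = 30.1 m/s
Converting: 30.1 m/s × 3.6 = 110 km/h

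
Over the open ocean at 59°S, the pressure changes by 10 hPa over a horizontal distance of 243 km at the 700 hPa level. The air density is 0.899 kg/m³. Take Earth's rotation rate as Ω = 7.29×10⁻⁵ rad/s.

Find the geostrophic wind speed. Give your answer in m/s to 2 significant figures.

Coriolis parameter at 59°S:
f = 2Ω sin φ = 2 × 7.29×10⁻⁵ × sin 59° = 1.25×10⁻⁴ s⁻¹
Pressure gradient: |∂P/∂n| = 1000 Pa / 243000 m = 4.12×10⁻³ Pa/m
Geostrophic balance (pressure-gradient force = Coriolis force):
V_g = (1/(fρ)) |∂P/∂n| = 4.12×10⁻³ / (1.25×10⁻⁴ × 0.899) = 36.6 m/s

37 m/s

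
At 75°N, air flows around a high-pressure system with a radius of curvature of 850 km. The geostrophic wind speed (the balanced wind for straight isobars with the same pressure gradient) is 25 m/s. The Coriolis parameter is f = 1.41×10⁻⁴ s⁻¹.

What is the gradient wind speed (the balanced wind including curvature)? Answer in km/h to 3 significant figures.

Around a high, pressure-gradient force acts outward with centrifugal, so Coriolis balances both:
fV = (1/ρ)|∂P/∂n| + V²/R  →  V² − fR·V + fR·V_g = 0
With fR = 1.41×10⁻⁴ × 850×10³ m = 120 m/s:
V = [fR − √((fR)² − 4 fR V_g)]/2 = [120 − √(120² − 4×120×25)]/2 = 35.5 m/s
Supergeostrophic (V > V_g = 25 m/s), as expected around a high.
Converting: 35.5 m/s × 3.6 = 128 km/h

128 km/h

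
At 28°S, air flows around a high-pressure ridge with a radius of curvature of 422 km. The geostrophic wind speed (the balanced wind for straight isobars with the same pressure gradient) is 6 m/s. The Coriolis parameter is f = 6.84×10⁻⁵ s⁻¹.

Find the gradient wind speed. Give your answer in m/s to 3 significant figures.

Around a high, pressure-gradient force acts outward with centrifugal, so Coriolis balances both:
fV = (1/ρ)|∂P/∂n| + V²/R  →  V² − fR·V + fR·V_g = 0
With fR = 6.84×10⁻⁵ × 422×10³ m = 28.9 m/s:
V = [fR − √((fR)² − 4 fR V_g)]/2 = [28.9 − √(28.9² − 4×28.9×6)]/2 = 8.51 m/s
Supergeostrophic (V > V_g = 6 m/s), as expected around a high.

8.51 m/s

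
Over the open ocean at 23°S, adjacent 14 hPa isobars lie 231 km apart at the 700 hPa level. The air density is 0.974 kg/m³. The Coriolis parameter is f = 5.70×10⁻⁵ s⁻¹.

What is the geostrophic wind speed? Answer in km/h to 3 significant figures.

393 km/h

Pressure gradient: |∂P/∂n| = 1400 Pa / 231000 m = 6.06×10⁻³ Pa/m
Geostrophic balance (pressure-gradient force = Coriolis force):
V_g = (1/(fρ)) |∂P/∂n| = 6.06×10⁻³ / (5.70×10⁻⁵ × 0.974) = 109 m/s
Converting: 109 m/s × 3.6 = 393 km/h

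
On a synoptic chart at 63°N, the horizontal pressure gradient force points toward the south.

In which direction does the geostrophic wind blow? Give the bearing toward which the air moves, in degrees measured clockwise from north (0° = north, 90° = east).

The pressure-gradient force points toward the south (bearing 180°).
Geostrophic balance: in the Northern Hemisphere the Coriolis force deflects motion to the right, so the geostrophic wind blows 90° to the right of the pressure-gradient force (low pressure on the left).
Rotating 180° by 90° clockwise gives 270° — the wind blows toward the west.

270°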